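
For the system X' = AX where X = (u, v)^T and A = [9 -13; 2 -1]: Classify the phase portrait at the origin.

A = [[9,-13],[2,-1]]; det(A-λI) = λ^2 - 8λ + 17.
λ = 4 ± i: positive real part.

unstable spiral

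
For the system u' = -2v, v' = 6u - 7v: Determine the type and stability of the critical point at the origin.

stable node

A = [[0,-2],[6,-7]]; det(A-λI) = λ^2 + 7λ + 12.
λ = -3, -4: both negative.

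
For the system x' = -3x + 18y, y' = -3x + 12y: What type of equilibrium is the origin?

unstable node

A = [[-3,18],[-3,12]]; det(A-λI) = λ^2 - 9λ + 18.
λ = 3, 6: both positive.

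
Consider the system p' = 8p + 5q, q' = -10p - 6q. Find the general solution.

p(t) = -2c_1e^(t)sin(t) - c_1e^(t)cos(t) - c_2e^(t)sin(t) + 2c_2e^(t)cos(t), q(t) = 3c_1e^(t)sin(t) + c_1e^(t)cos(t) + c_2e^(t)sin(t) - 3c_2e^(t)cos(t)

Coefficient matrix A = [[8, 5], [-10, -6]].
Characteristic polynomial det(A - λI) = λ^2 - 2λ + 2 = 0.
Eigenvalues λ = 1 ± i (complex conjugate pair).
For λ=1+i: an eigenvector is (-1,1) - i(-2,3) = (-1 + 2i, 1 - 3i).
A real fundamental pair from Re and Im of e^((1+i)t)v: X_1 = e^(t)(cos(t)·(-1,1) + sin(t)·(-2,3)), X_2 = e^(t)(sin(t)·(-1,1) - cos(t)·(-2,3)).
General solution: c_1X_1 + c_2X_2.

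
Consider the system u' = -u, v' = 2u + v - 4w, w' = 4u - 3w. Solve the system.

u(t) = K_1e^(-t), v(t) = 3K_1e^(-t) + K_2e^(t) + K_3e^(-3t), w(t) = 2K_1e^(-t) + K_3e^(-3t)

Coefficient matrix A = [[-1, 0, 0], [2, 1, -4], [4, 0, -3]].
det(A - λI) = 0 gives eigenvalues λ = -1, 1, -3.
For λ=-1: eigenvector (1,3,2).
For λ=1: eigenvector (0,1,0).
For λ=-3: eigenvector (0,1,1).
General solution: K_1e^(-t)(1,3,2) + K_2e^(t)(0,1,0) + K_3e^(-3t)(0,1,1).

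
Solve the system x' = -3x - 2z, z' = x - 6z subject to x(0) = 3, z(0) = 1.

Coefficient matrix A = [[-3, -2], [1, -6]].
Characteristic polynomial det(A - λI) = λ^2 + 9λ + 20 = 0.
Eigenvalues λ = -4, -5.
For λ=-4: (A-λI) row 1 is [1, -2], so an eigenvector is (-2, -1).
For λ=-5: (A-λI) row 1 is [2, -2], so an eigenvector is (1, 1).
General solution: C_1e^(-4t)(-2,-1) + C_2e^(-5t)(1,1).
Applying x(0)=3, z(0)=1 gives C_1=-2, C_2=-1.

x(t) = 4e^(-4t) - e^(-5t), z(t) = 2e^(-4t) - e^(-5t)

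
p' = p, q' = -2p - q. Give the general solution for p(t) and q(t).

Coefficient matrix A = [[1, 0], [-2, -1]].
Characteristic polynomial det(A - λI) = λ^2 - 1 = 0.
Eigenvalues λ = -1, 1.
For λ=-1: (A-λI) row 1 is [2, 0], so an eigenvector is (0, -1).
For λ=1: (A-λI) row 2 is [-2, -2], so an eigenvector is (-1, 1).
General solution: c_1e^(-t)(0,-1) + c_2e^(t)(-1,1).

p(t) = -c_2e^(t), q(t) = -c_1e^(-t) + c_2e^(t)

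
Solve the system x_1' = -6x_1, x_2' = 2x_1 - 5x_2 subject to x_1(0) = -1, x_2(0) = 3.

x_1(t) = -e^(-6t), x_2(t) = e^(-5t) + 2e^(-6t)

Coefficient matrix A = [[-6, 0], [2, -5]].
Characteristic polynomial det(A - λI) = λ^2 + 11λ + 30 = 0.
Eigenvalues λ = -6, -5.
For λ=-6: (A-λI) row 2 is [2, 1], so an eigenvector is (-1, 2).
For λ=-5: (A-λI) row 1 is [-1, 0], so an eigenvector is (0, -1).
General solution: C_1e^(-6t)(-1,2) + C_2e^(-5t)(0,-1).
Applying x_1(0)=-1, x_2(0)=3 gives C_1=1, C_2=-1.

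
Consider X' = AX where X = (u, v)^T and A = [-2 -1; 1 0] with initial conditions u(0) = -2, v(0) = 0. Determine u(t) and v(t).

u(t) = 2te^(-t) - 2e^(-t), v(t) = -2te^(-t)

Coefficient matrix A = [[-2, -1], [1, 0]].
Characteristic polynomial det(A - λI) = λ^2 + 2λ + 1 = 0.
Single eigenvalue λ = -1 with algebraic multiplicity 2.
Eigenvector v = (-1,1); generalized eigenvector w with (A-λI)w=v is (0,1).
General solution: e^(-t)[C_1·v + C_2·(t·v + w)].
Applying u(0)=-2, v(0)=0 gives C_1=2, C_2=-2.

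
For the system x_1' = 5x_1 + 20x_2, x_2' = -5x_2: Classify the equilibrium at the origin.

saddle

A = [[5,20],[0,-5]]; det(A-λI) = λ^2 - 25.
λ = -5, 5: opposite signs.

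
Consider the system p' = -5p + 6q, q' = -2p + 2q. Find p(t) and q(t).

p(t) = 2K_1e^(-2t) + 3K_2e^(-t), q(t) = K_1e^(-2t) + 2K_2e^(-t)

Coefficient matrix A = [[-5, 6], [-2, 2]].
Characteristic polynomial det(A - λI) = λ^2 + 3λ + 2 = 0.
Eigenvalues λ = -2, -1.
For λ=-2: (A-λI) row 1 is [-3, 6], so an eigenvector is (2, 1).
For λ=-1: (A-λI) row 1 is [-4, 6], so an eigenvector is (3, 2).
General solution: K_1e^(-2t)(2,1) + K_2e^(-t)(3,2).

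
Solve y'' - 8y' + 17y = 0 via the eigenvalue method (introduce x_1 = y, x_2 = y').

y(t) = K_1e^(4t)cos(t) + K_2e^(4t)sin(t)

Let x_1 = y, x_2 = y'. Then x_1' = x_2 and x_2' = -17x_1 + 8x_2.
A = [[0,1],[-17,8]]; det(A-λI) = λ^2 - 8λ + 17.
Eigenvalues λ = 4 ± i.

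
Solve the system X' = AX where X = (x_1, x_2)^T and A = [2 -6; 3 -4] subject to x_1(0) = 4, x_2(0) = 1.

x_1(t) = 2e^(-t)sin(3t) + 4e^(-t)cos(3t), x_2(t) = 3e^(-t)sin(3t) + e^(-t)cos(3t)

Coefficient matrix A = [[2, -6], [3, -4]].
Characteristic polynomial det(A - λI) = λ^2 + 2λ + 10 = 0.
Eigenvalues λ = -1 ± 3i (complex conjugate pair).
For λ=-1+3i: an eigenvector is (-1,-1) - i(1,0) = (-1 - i, -1).
A real fundamental pair from Re and Im of e^((-1+3i)t)v: X_1 = e^(-t)(cos(3t)·(-1,-1) + sin(3t)·(1,0)), X_2 = e^(-t)(sin(3t)·(-1,-1) - cos(3t)·(1,0)).
General solution: c_1X_1 + c_2X_2.
Applying x_1(0)=4, x_2(0)=1 gives c_1=-1, c_2=-3.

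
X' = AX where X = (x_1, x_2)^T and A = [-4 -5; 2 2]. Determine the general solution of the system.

Coefficient matrix A = [[-4, -5], [2, 2]].
Characteristic polynomial det(A - λI) = λ^2 + 2λ + 2 = 0.
Eigenvalues λ = -1 ± i (complex conjugate pair).
For λ=-1+i: an eigenvector is (-2,1) - i(1,-1) = (-2 - i, 1 + i).
A real fundamental pair from Re and Im of e^((-1+i)t)v: X_1 = e^(-t)(cos(t)·(-2,1) + sin(t)·(1,-1)), X_2 = e^(-t)(sin(t)·(-2,1) - cos(t)·(1,-1)).
General solution: C_1X_1 + C_2X_2.

x_1(t) = C_1e^(-t)sin(t) - 2C_1e^(-t)cos(t) - 2C_2e^(-t)sin(t) - C_2e^(-t)cos(t), x_2(t) = -C_1e^(-t)sin(t) + C_1e^(-t)cos(t) + C_2e^(-t)sin(t) + C_2e^(-t)cos(t)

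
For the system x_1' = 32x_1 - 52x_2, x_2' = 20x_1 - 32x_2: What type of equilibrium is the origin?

center

A = [[32,-52],[20,-32]]; det(A-λI) = λ^2 + 16.
λ = 0 ± 4i: zero real part.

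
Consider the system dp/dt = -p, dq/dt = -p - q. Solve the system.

Coefficient matrix A = [[-1, 0], [-1, -1]].
Characteristic polynomial det(A - λI) = λ^2 + 2λ + 1 = 0.
Single eigenvalue λ = -1 with algebraic multiplicity 2.
Eigenvector v = (0,-1); generalized eigenvector w with (A-λI)w=v is (1,-3).
General solution: e^(-t)[c_1·v + c_2·(t·v + w)].

p(t) = c_2e^(-t), q(t) = -c_1e^(-t) - c_2te^(-t) - 3c_2e^(-t)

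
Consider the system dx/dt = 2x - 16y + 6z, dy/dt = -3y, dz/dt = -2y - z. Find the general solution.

Coefficient matrix A = [[2, -16, 6], [0, -3, 0], [0, -2, -1]].
det(A - λI) = 0 gives eigenvalues λ = 2, -1, -3.
For λ=2: eigenvector (1,0,0).
For λ=-1: eigenvector (-2,0,1).
For λ=-3: eigenvector (2,1,1).
General solution: K_1e^(2t)(1,0,0) + K_2e^(-t)(-2,0,1) + K_3e^(-3t)(2,1,1).

x(t) = K_1e^(2t) - 2K_2e^(-t) + 2K_3e^(-3t), y(t) = K_3e^(-3t), z(t) = K_2e^(-t) + K_3e^(-3t)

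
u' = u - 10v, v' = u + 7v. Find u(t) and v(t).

u(t) = K_1e^(4t)sin(t) + 3K_1e^(4t)cos(t) + 3K_2e^(4t)sin(t) - K_2e^(4t)cos(t), v(t) = -K_1e^(4t)cos(t) - K_2e^(4t)sin(t)

Coefficient matrix A = [[1, -10], [1, 7]].
Characteristic polynomial det(A - λI) = λ^2 - 8λ + 17 = 0.
Eigenvalues λ = 4 ± i (complex conjugate pair).
For λ=4+i: an eigenvector is (3,-1) - i(1,0) = (3 - i, -1).
A real fundamental pair from Re and Im of e^((4+i)t)v: X_1 = e^(4t)(cos(t)·(3,-1) + sin(t)·(1,0)), X_2 = e^(4t)(sin(t)·(3,-1) - cos(t)·(1,0)).
General solution: K_1X_1 + K_2X_2.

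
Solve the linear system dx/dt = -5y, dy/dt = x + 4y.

Coefficient matrix A = [[0, -5], [1, 4]].
Characteristic polynomial det(A - λI) = λ^2 - 4λ + 5 = 0.
Eigenvalues λ = 2 ± i (complex conjugate pair).
For λ=2+i: an eigenvector is (1,0) - i(-2,1) = (1 + 2i, 0 - i).
A real fundamental pair from Re and Im of e^((2+i)t)v: X_1 = e^(2t)(cos(t)·(1,0) + sin(t)·(-2,1)), X_2 = e^(2t)(sin(t)·(1,0) - cos(t)·(-2,1)).
General solution: c_1X_1 + c_2X_2.

x(t) = -2c_1e^(2t)sin(t) + c_1e^(2t)cos(t) + c_2e^(2t)sin(t) + 2c_2e^(2t)cos(t), y(t) = c_1e^(2t)sin(t) - c_2e^(2t)cos(t)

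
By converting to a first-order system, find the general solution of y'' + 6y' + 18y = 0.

y(t) = C_1e^(-3t)cos(3t) + C_2e^(-3t)sin(3t)

Let x_1 = y, x_2 = y'. Then x_1' = x_2 and x_2' = -18x_1 - 6x_2.
A = [[0,1],[-18,-6]]; det(A-λI) = λ^2 + 6λ + 18.
Eigenvalues λ = -3 ± 3i.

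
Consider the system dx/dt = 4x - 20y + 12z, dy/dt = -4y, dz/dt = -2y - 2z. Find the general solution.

x(t) = c_1e^(4t) + c_2e^(-4t) - 2c_3e^(-2t), y(t) = c_2e^(-4t), z(t) = c_2e^(-4t) + c_3e^(-2t)

Coefficient matrix A = [[4, -20, 12], [0, -4, 0], [0, -2, -2]].
det(A - λI) = 0 gives eigenvalues λ = 4, -4, -2.
For λ=4: eigenvector (1,0,0).
For λ=-4: eigenvector (1,1,1).
For λ=-2: eigenvector (-2,0,1).
General solution: c_1e^(4t)(1,0,0) + c_2e^(-4t)(1,1,1) + c_3e^(-2t)(-2,0,1).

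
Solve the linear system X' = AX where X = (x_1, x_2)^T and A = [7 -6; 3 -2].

Coefficient matrix A = [[7, -6], [3, -2]].
Characteristic polynomial det(A - λI) = λ^2 - 5λ + 4 = 0.
Eigenvalues λ = 4, 1.
For λ=4: (A-λI) row 1 is [3, -6], so an eigenvector is (-2, -1).
For λ=1: (A-λI) row 1 is [6, -6], so an eigenvector is (-1, -1).
General solution: c_1e^(4t)(-2,-1) + c_2e^(t)(-1,-1).

x_1(t) = -2c_1e^(4t) - c_2e^(t), x_2(t) = -c_1e^(4t) - c_2e^(t)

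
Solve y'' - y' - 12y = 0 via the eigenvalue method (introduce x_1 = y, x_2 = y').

y(t) = c_1e^(-3t) + c_2e^(4t)

Let x_1 = y, x_2 = y'. Then x_1' = x_2 and x_2' = 12x_1 + x_2.
A = [[0,1],[12,1]]; det(A-λI) = λ^2 - λ - 12.
Eigenvalues λ = -3, 4 with eigenvectors (1,-3), (1,4).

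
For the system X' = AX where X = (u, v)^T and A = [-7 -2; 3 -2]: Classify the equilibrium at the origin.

A = [[-7,-2],[3,-2]]; det(A-λI) = λ^2 + 9λ + 20.
λ = -4, -5: both negative.

stable node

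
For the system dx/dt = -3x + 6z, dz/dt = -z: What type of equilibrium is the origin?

A = [[-3,6],[0,-1]]; det(A-λI) = λ^2 + 4λ + 3.
λ = -3, -1: both negative.

stable node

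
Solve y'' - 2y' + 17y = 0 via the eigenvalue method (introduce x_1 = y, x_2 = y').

Let x_1 = y, x_2 = y'. Then x_1' = x_2 and x_2' = -17x_1 + 2x_2.
A = [[0,1],[-17,2]]; det(A-λI) = λ^2 - 2λ + 17.
Eigenvalues λ = 1 ± 4i.

y(t) = C_1e^(t)cos(4t) + C_2e^(t)sin(4t)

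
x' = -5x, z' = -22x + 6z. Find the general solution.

x(t) = -c_2e^(-5t), z(t) = -c_1e^(6t) - 2c_2e^(-5t)

Coefficient matrix A = [[-5, 0], [-22, 6]].
Characteristic polynomial det(A - λI) = λ^2 - λ - 30 = 0.
Eigenvalues λ = 6, -5.
For λ=6: (A-λI) row 1 is [-11, 0], so an eigenvector is (0, -1).
For λ=-5: (A-λI) row 2 is [-22, 11], so an eigenvector is (-1, -2).
General solution: c_1e^(6t)(0,-1) + c_2e^(-5t)(-1,-2).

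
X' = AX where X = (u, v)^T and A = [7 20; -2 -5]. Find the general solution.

u(t) = -K_1e^(t)sin(2t) + 3K_1e^(t)cos(2t) + 3K_2e^(t)sin(2t) + K_2e^(t)cos(2t), v(t) = -K_1e^(t)cos(2t) - K_2e^(t)sin(2t)

Coefficient matrix A = [[7, 20], [-2, -5]].
Characteristic polynomial det(A - λI) = λ^2 - 2λ + 5 = 0.
Eigenvalues λ = 1 ± 2i (complex conjugate pair).
For λ=1+2i: an eigenvector is (3,-1) - i(-1,0) = (3 + i, -1).
A real fundamental pair from Re and Im of e^((1+2i)t)v: X_1 = e^(t)(cos(2t)·(3,-1) + sin(2t)·(-1,0)), X_2 = e^(t)(sin(2t)·(3,-1) - cos(2t)·(-1,0)).
General solution: K_1X_1 + K_2X_2.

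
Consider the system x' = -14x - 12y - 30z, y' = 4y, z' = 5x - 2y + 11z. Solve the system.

x(t) = 6c_1e^(4t) + 2c_2e^(t) + 3c_3e^(-4t), y(t) = c_1e^(4t), z(t) = -4c_1e^(4t) - c_2e^(t) - c_3e^(-4t)

Coefficient matrix A = [[-14, -12, -30], [0, 4, 0], [5, -2, 11]].
det(A - λI) = 0 gives eigenvalues λ = 4, 1, -4.
For λ=4: eigenvector (6,1,-4).
For λ=1: eigenvector (2,0,-1).
For λ=-4: eigenvector (3,0,-1).
General solution: c_1e^(4t)(6,1,-4) + c_2e^(t)(2,0,-1) + c_3e^(-4t)(3,0,-1).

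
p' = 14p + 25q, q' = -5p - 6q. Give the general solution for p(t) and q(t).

Coefficient matrix A = [[14, 25], [-5, -6]].
Characteristic polynomial det(A - λI) = λ^2 - 8λ + 41 = 0.
Eigenvalues λ = 4 ± 5i (complex conjugate pair).
For λ=4+5i: an eigenvector is (-2,1) - i(1,0) = (-2 - i, 1).
A real fundamental pair from Re and Im of e^((4+5i)t)v: X_1 = e^(4t)(cos(5t)·(-2,1) + sin(5t)·(1,0)), X_2 = e^(4t)(sin(5t)·(-2,1) - cos(5t)·(1,0)).
General solution: K_1X_1 + K_2X_2.

p(t) = K_1e^(4t)sin(5t) - 2K_1e^(4t)cos(5t) - 2K_2e^(4t)sin(5t) - K_2e^(4t)cos(5t), q(t) = K_1e^(4t)cos(5t) + K_2e^(4t)sin(5t)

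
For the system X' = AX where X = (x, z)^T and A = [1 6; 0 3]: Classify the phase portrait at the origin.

unstable node

A = [[1,6],[0,3]]; det(A-λI) = λ^2 - 4λ + 3.
λ = 1, 3: both positive.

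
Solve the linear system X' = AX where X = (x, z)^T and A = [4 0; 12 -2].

x(t) = C_1e^(4t), z(t) = 2C_1e^(4t) - C_2e^(-2t)

Coefficient matrix A = [[4, 0], [12, -2]].
Characteristic polynomial det(A - λI) = λ^2 - 2λ - 8 = 0.
Eigenvalues λ = 4, -2.
For λ=4: (A-λI) row 2 is [12, -6], so an eigenvector is (1, 2).
For λ=-2: (A-λI) row 1 is [6, 0], so an eigenvector is (0, -1).
General solution: C_1e^(4t)(1,2) + C_2e^(-2t)(0,-1).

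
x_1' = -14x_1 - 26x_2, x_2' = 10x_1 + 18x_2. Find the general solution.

x_1(t) = 2c_1e^(2t)sin(2t) + 3c_1e^(2t)cos(2t) + 3c_2e^(2t)sin(2t) - 2c_2e^(2t)cos(2t), x_2(t) = -c_1e^(2t)sin(2t) - 2c_1e^(2t)cos(2t) - 2c_2e^(2t)sin(2t) + c_2e^(2t)cos(2t)

Coefficient matrix A = [[-14, -26], [10, 18]].
Characteristic polynomial det(A - λI) = λ^2 - 4λ + 8 = 0.
Eigenvalues λ = 2 ± 2i (complex conjugate pair).
For λ=2+2i: an eigenvector is (3,-2) - i(2,-1) = (3 - 2i, -2 + i).
A real fundamental pair from Re and Im of e^((2+2i)t)v: X_1 = e^(2t)(cos(2t)·(3,-2) + sin(2t)·(2,-1)), X_2 = e^(2t)(sin(2t)·(3,-2) - cos(2t)·(2,-1)).
General solution: c_1X_1 + c_2X_2.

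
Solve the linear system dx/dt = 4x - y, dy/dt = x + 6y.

Coefficient matrix A = [[4, -1], [1, 6]].
Characteristic polynomial det(A - λI) = λ^2 - 10λ + 25 = 0.
Single eigenvalue λ = 5 with algebraic multiplicity 2.
Eigenvector v = (-1,1); generalized eigenvector w with (A-λI)w=v is (0,1).
General solution: e^(5t)[c_1·v + c_2·(t·v + w)].

x(t) = -c_1e^(5t) - c_2te^(5t), y(t) = c_1e^(5t) + c_2te^(5t) + c_2e^(5t)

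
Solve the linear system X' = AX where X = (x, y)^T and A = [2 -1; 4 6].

x(t) = C_1e^(4t) + C_2te^(4t) - C_2e^(4t), y(t) = -2C_1e^(4t) - 2C_2te^(4t) + C_2e^(4t)

Coefficient matrix A = [[2, -1], [4, 6]].
Characteristic polynomial det(A - λI) = λ^2 - 8λ + 16 = 0.
Single eigenvalue λ = 4 with algebraic multiplicity 2.
Eigenvector v = (1,-2); generalized eigenvector w with (A-λI)w=v is (-1,1).
General solution: e^(4t)[C_1·v + C_2·(t·v + w)].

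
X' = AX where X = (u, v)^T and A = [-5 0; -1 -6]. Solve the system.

Coefficient matrix A = [[-5, 0], [-1, -6]].
Characteristic polynomial det(A - λI) = λ^2 + 11λ + 30 = 0.
Eigenvalues λ = -6, -5.
For λ=-6: (A-λI) row 1 is [1, 0], so an eigenvector is (0, -1).
For λ=-5: (A-λI) row 2 is [-1, -1], so an eigenvector is (1, -1).
General solution: K_1e^(-6t)(0,-1) + K_2e^(-5t)(1,-1).

u(t) = K_2e^(-5t), v(t) = -K_1e^(-6t) - K_2e^(-5t)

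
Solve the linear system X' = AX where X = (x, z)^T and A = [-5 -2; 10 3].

x(t) = -c_1e^(-t)cos(2t) - c_2e^(-t)sin(2t), z(t) = -c_1e^(-t)sin(2t) + 2c_1e^(-t)cos(2t) + 2c_2e^(-t)sin(2t) + c_2e^(-t)cos(2t)

Coefficient matrix A = [[-5, -2], [10, 3]].
Characteristic polynomial det(A - λI) = λ^2 + 2λ + 5 = 0.
Eigenvalues λ = -1 ± 2i (complex conjugate pair).
For λ=-1+2i: an eigenvector is (-1,2) - i(0,-1) = (-1, 2 + i).
A real fundamental pair from Re and Im of e^((-1+2i)t)v: X_1 = e^(-t)(cos(2t)·(-1,2) + sin(2t)·(0,-1)), X_2 = e^(-t)(sin(2t)·(-1,2) - cos(2t)·(0,-1)).
General solution: c_1X_1 + c_2X_2.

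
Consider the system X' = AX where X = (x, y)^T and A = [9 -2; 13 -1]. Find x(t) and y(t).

Coefficient matrix A = [[9, -2], [13, -1]].
Characteristic polynomial det(A - λI) = λ^2 - 8λ + 17 = 0.
Eigenvalues λ = 4 ± i (complex conjugate pair).
For λ=4+i: an eigenvector is (-1,-3) - i(1,2) = (-1 - i, -3 - 2i).
A real fundamental pair from Re and Im of e^((4+i)t)v: X_1 = e^(4t)(cos(t)·(-1,-3) + sin(t)·(1,2)), X_2 = e^(4t)(sin(t)·(-1,-3) - cos(t)·(1,2)).
General solution: K_1X_1 + K_2X_2.

x(t) = K_1e^(4t)sin(t) - K_1e^(4t)cos(t) - K_2e^(4t)sin(t) - K_2e^(4t)cos(t), y(t) = 2K_1e^(4t)sin(t) - 3K_1e^(4t)cos(t) - 3K_2e^(4t)sin(t) - 2K_2e^(4t)cos(t)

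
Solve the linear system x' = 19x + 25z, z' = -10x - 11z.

x(t) = 2C_1e^(4t)sin(5t) - C_1e^(4t)cos(5t) - C_2e^(4t)sin(5t) - 2C_2e^(4t)cos(5t), z(t) = -C_1e^(4t)sin(5t) + C_1e^(4t)cos(5t) + C_2e^(4t)sin(5t) + C_2e^(4t)cos(5t)

Coefficient matrix A = [[19, 25], [-10, -11]].
Characteristic polynomial det(A - λI) = λ^2 - 8λ + 41 = 0.
Eigenvalues λ = 4 ± 5i (complex conjugate pair).
For λ=4+5i: an eigenvector is (-1,1) - i(2,-1) = (-1 - 2i, 1 + i).
A real fundamental pair from Re and Im of e^((4+5i)t)v: X_1 = e^(4t)(cos(5t)·(-1,1) + sin(5t)·(2,-1)), X_2 = e^(4t)(sin(5t)·(-1,1) - cos(5t)·(2,-1)).
General solution: C_1X_1 + C_2X_2.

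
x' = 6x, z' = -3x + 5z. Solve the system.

Coefficient matrix A = [[6, 0], [-3, 5]].
Characteristic polynomial det(A - λI) = λ^2 - 11λ + 30 = 0.
Eigenvalues λ = 5, 6.
For λ=5: (A-λI) row 1 is [1, 0], so an eigenvector is (0, 1).
For λ=6: (A-λI) row 2 is [-3, -1], so an eigenvector is (1, -3).
General solution: K_1e^(5t)(0,1) + K_2e^(6t)(1,-3).

x(t) = K_2e^(6t), z(t) = K_1e^(5t) - 3K_2e^(6t)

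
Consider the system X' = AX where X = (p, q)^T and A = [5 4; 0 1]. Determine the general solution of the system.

p(t) = -c_1e^(5t) + c_2e^(t), q(t) = -c_2e^(t)

Coefficient matrix A = [[5, 4], [0, 1]].
Characteristic polynomial det(A - λI) = λ^2 - 6λ + 5 = 0.
Eigenvalues λ = 5, 1.
For λ=5: (A-λI) row 1 is [0, 4], so an eigenvector is (-1, 0).
For λ=1: (A-λI) row 1 is [4, 4], so an eigenvector is (1, -1).
General solution: c_1e^(5t)(-1,0) + c_2e^(t)(1,-1).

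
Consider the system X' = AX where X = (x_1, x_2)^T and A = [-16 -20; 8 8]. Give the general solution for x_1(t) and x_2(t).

Coefficient matrix A = [[-16, -20], [8, 8]].
Characteristic polynomial det(A - λI) = λ^2 + 8λ + 32 = 0.
Eigenvalues λ = -4 ± 4i (complex conjugate pair).
For λ=-4+4i: an eigenvector is (-2,1) - i(1,-1) = (-2 - i, 1 + i).
A real fundamental pair from Re and Im of e^((-4+4i)t)v: X_1 = e^(-4t)(cos(4t)·(-2,1) + sin(4t)·(1,-1)), X_2 = e^(-4t)(sin(4t)·(-2,1) - cos(4t)·(1,-1)).
General solution: c_1X_1 + c_2X_2.

x_1(t) = c_1e^(-4t)sin(4t) - 2c_1e^(-4t)cos(4t) - 2c_2e^(-4t)sin(4t) - c_2e^(-4t)cos(4t), x_2(t) = -c_1e^(-4t)sin(4t) + c_1e^(-4t)cos(4t) + c_2e^(-4t)sin(4t) + c_2e^(-4t)cos(4t)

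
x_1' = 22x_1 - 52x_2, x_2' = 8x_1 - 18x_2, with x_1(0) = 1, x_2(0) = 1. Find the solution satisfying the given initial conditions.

Coefficient matrix A = [[22, -52], [8, -18]].
Characteristic polynomial det(A - λI) = λ^2 - 4λ + 20 = 0.
Eigenvalues λ = 2 ± 4i (complex conjugate pair).
For λ=2+4i: an eigenvector is (2,1) - i(-3,-1) = (2 + 3i, 1 + i).
A real fundamental pair from Re and Im of e^((2+4i)t)v: X_1 = e^(2t)(cos(4t)·(2,1) + sin(4t)·(-3,-1)), X_2 = e^(2t)(sin(4t)·(2,1) - cos(4t)·(-3,-1)).
General solution: C_1X_1 + C_2X_2.
Applying x_1(0)=1, x_2(0)=1 gives C_1=2, C_2=-1.

x_1(t) = -8e^(2t)sin(4t) + e^(2t)cos(4t), x_2(t) = -3e^(2t)sin(4t) + e^(2t)cos(4t)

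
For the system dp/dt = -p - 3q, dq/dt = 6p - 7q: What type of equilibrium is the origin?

stable spiral

A = [[-1,-3],[6,-7]]; det(A-λI) = λ^2 + 8λ + 25.
λ = -4 ± 3i: negative real part.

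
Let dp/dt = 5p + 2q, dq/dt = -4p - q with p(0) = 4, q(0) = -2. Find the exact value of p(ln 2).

A = [[5,2],[-4,-1]]; eigenvalues λ = 1, 3.
Eigenvectors: (-1,2) for λ=1, (-1,1) for λ=3.
From the initial condition, c_1 = 2, c_2 = -6.
p(ln 2) = (2)(2^1)(-1) + (-6)(2^3)(-1) = 44.

44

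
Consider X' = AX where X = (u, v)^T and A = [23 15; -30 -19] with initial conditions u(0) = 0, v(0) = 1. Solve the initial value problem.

u(t) = 5e^(2t)sin(3t), v(t) = -7e^(2t)sin(3t) + e^(2t)cos(3t)

Coefficient matrix A = [[23, 15], [-30, -19]].
Characteristic polynomial det(A - λI) = λ^2 - 4λ + 13 = 0.
Eigenvalues λ = 2 ± 3i (complex conjugate pair).
For λ=2+3i: an eigenvector is (-1,1) - i(-2,3) = (-1 + 2i, 1 - 3i).
A real fundamental pair from Re and Im of e^((2+3i)t)v: X_1 = e^(2t)(cos(3t)·(-1,1) + sin(3t)·(-2,3)), X_2 = e^(2t)(sin(3t)·(-1,1) - cos(3t)·(-2,3)).
General solution: C_1X_1 + C_2X_2.
Applying u(0)=0, v(0)=1 gives C_1=-2, C_2=-1.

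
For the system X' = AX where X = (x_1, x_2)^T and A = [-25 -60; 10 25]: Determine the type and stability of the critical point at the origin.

saddle

A = [[-25,-60],[10,25]]; det(A-λI) = λ^2 - 25.
λ = -5, 5: opposite signs.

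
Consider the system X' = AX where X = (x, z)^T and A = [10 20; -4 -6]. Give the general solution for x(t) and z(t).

Coefficient matrix A = [[10, 20], [-4, -6]].
Characteristic polynomial det(A - λI) = λ^2 - 4λ + 20 = 0.
Eigenvalues λ = 2 ± 4i (complex conjugate pair).
For λ=2+4i: an eigenvector is (-1,0) - i(-2,1) = (-1 + 2i, 0 - i).
A real fundamental pair from Re and Im of e^((2+4i)t)v: X_1 = e^(2t)(cos(4t)·(-1,0) + sin(4t)·(-2,1)), X_2 = e^(2t)(sin(4t)·(-1,0) - cos(4t)·(-2,1)).
General solution: c_1X_1 + c_2X_2.

x(t) = -2c_1e^(2t)sin(4t) - c_1e^(2t)cos(4t) - c_2e^(2t)sin(4t) + 2c_2e^(2t)cos(4t), z(t) = c_1e^(2t)sin(4t) - c_2e^(2t)cos(4t)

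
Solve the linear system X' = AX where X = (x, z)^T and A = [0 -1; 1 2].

Coefficient matrix A = [[0, -1], [1, 2]].
Characteristic polynomial det(A - λI) = λ^2 - 2λ + 1 = 0.
Single eigenvalue λ = 1 with algebraic multiplicity 2.
Eigenvector v = (1,-1); generalized eigenvector w with (A-λI)w=v is (2,-3).
General solution: e^(t)[K_1·v + K_2·(t·v + w)].

x(t) = K_1e^(t) + K_2te^(t) + 2K_2e^(t), z(t) = -K_1e^(t) - K_2te^(t) - 3K_2e^(t)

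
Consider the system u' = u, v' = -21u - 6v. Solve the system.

Coefficient matrix A = [[1, 0], [-21, -6]].
Characteristic polynomial det(A - λI) = λ^2 + 5λ - 6 = 0.
Eigenvalues λ = 1, -6.
For λ=1: (A-λI) row 2 is [-21, -7], so an eigenvector is (-1, 3).
For λ=-6: (A-λI) row 1 is [7, 0], so an eigenvector is (0, -1).
General solution: C_1e^(t)(-1,3) + C_2e^(-6t)(0,-1).

u(t) = -C_1e^(t), v(t) = 3C_1e^(t) - C_2e^(-6t)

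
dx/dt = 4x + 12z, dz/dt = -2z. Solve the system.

x(t) = C_1e^(4t) + 2C_2e^(-2t), z(t) = -C_2e^(-2t)

Coefficient matrix A = [[4, 12], [0, -2]].
Characteristic polynomial det(A - λI) = λ^2 - 2λ - 8 = 0.
Eigenvalues λ = 4, -2.
For λ=4: (A-λI) row 1 is [0, 12], so an eigenvector is (1, 0).
For λ=-2: (A-λI) row 1 is [6, 12], so an eigenvector is (2, -1).
General solution: C_1e^(4t)(1,0) + C_2e^(-2t)(2,-1).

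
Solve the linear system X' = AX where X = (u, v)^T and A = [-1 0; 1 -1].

u(t) = C_2e^(-t), v(t) = C_1e^(-t) + C_2te^(-t) + 3C_2e^(-t)

Coefficient matrix A = [[-1, 0], [1, -1]].
Characteristic polynomial det(A - λI) = λ^2 + 2λ + 1 = 0.
Single eigenvalue λ = -1 with algebraic multiplicity 2.
Eigenvector v = (0,1); generalized eigenvector w with (A-λI)w=v is (1,3).
General solution: e^(-t)[C_1·v + C_2·(t·v + w)].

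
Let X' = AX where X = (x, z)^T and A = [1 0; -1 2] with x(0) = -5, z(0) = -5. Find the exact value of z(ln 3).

-15

A = [[1,0],[-1,2]]; eigenvalues λ = 2, 1.
Eigenvectors: (0,-1) for λ=2, (1,1) for λ=1.
From the initial condition, c_1 = 0, c_2 = -5.
z(ln 3) = (0)(3^2)(-1) + (-5)(3^1)(1) = -15.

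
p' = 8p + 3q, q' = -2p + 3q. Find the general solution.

p(t) = 3C_1e^(6t) - C_2e^(5t), q(t) = -2C_1e^(6t) + C_2e^(5t)

Coefficient matrix A = [[8, 3], [-2, 3]].
Characteristic polynomial det(A - λI) = λ^2 - 11λ + 30 = 0.
Eigenvalues λ = 6, 5.
For λ=6: (A-λI) row 1 is [2, 3], so an eigenvector is (3, -2).
For λ=5: (A-λI) row 1 is [3, 3], so an eigenvector is (-1, 1).
General solution: C_1e^(6t)(3,-2) + C_2e^(5t)(-1,1).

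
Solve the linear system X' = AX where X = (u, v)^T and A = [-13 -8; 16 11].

Coefficient matrix A = [[-13, -8], [16, 11]].
Characteristic polynomial det(A - λI) = λ^2 + 2λ - 15 = 0.
Eigenvalues λ = 3, -5.
For λ=3: (A-λI) row 1 is [-16, -8], so an eigenvector is (1, -2).
For λ=-5: (A-λI) row 1 is [-8, -8], so an eigenvector is (-1, 1).
General solution: K_1e^(3t)(1,-2) + K_2e^(-5t)(-1,1).

u(t) = K_1e^(3t) - K_2e^(-5t), v(t) = -2K_1e^(3t) + K_2e^(-5t)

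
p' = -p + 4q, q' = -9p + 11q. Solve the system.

p(t) = -2K_1e^(5t) - 2K_2te^(5t) + K_2e^(5t), q(t) = -3K_1e^(5t) - 3K_2te^(5t) + K_2e^(5t)

Coefficient matrix A = [[-1, 4], [-9, 11]].
Characteristic polynomial det(A - λI) = λ^2 - 10λ + 25 = 0.
Single eigenvalue λ = 5 with algebraic multiplicity 2.
Eigenvector v = (-2,-3); generalized eigenvector w with (A-λI)w=v is (1,1).
General solution: e^(5t)[K_1·v + K_2·(t·v + w)].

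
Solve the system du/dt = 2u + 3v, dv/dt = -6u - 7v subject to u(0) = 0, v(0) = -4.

u(t) = -4e^(-t) + 4e^(-4t), v(t) = 4e^(-t) - 8e^(-4t)

Coefficient matrix A = [[2, 3], [-6, -7]].
Characteristic polynomial det(A - λI) = λ^2 + 5λ + 4 = 0.
Eigenvalues λ = -4, -1.
For λ=-4: (A-λI) row 1 is [6, 3], so an eigenvector is (1, -2).
For λ=-1: (A-λI) row 1 is [3, 3], so an eigenvector is (-1, 1).
General solution: K_1e^(-4t)(1,-2) + K_2e^(-t)(-1,1).
Applying u(0)=0, v(0)=-4 gives K_1=4, K_2=4.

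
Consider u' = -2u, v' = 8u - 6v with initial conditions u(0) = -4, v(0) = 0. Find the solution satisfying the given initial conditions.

Coefficient matrix A = [[-2, 0], [8, -6]].
Characteristic polynomial det(A - λI) = λ^2 + 8λ + 12 = 0.
Eigenvalues λ = -2, -6.
For λ=-2: (A-λI) row 2 is [8, -4], so an eigenvector is (1, 2).
For λ=-6: (A-λI) row 1 is [4, 0], so an eigenvector is (0, 1).
General solution: K_1e^(-2t)(1,2) + K_2e^(-6t)(0,1).
Applying u(0)=-4, v(0)=0 gives K_1=-4, K_2=8.

u(t) = -4e^(-2t), v(t) = -8e^(-2t) + 8e^(-6t)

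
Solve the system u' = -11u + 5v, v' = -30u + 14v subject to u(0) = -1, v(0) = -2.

u(t) = -e^(-t), v(t) = -2e^(-t)

Coefficient matrix A = [[-11, 5], [-30, 14]].
Characteristic polynomial det(A - λI) = λ^2 - 3λ - 4 = 0.
Eigenvalues λ = -1, 4.
For λ=-1: (A-λI) row 1 is [-10, 5], so an eigenvector is (-1, -2).
For λ=4: (A-λI) row 1 is [-15, 5], so an eigenvector is (-1, -3).
General solution: c_1e^(-t)(-1,-2) + c_2e^(4t)(-1,-3).
Applying u(0)=-1, v(0)=-2 gives c_1=1, c_2=0.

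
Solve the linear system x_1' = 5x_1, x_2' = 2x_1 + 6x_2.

Coefficient matrix A = [[5, 0], [2, 6]].
Characteristic polynomial det(A - λI) = λ^2 - 11λ + 30 = 0.
Eigenvalues λ = 5, 6.
For λ=5: (A-λI) row 2 is [2, 1], so an eigenvector is (1, -2).
For λ=6: (A-λI) row 1 is [-1, 0], so an eigenvector is (0, 1).
General solution: K_1e^(5t)(1,-2) + K_2e^(6t)(0,1).

x_1(t) = K_1e^(5t), x_2(t) = -2K_1e^(5t) + K_2e^(6t)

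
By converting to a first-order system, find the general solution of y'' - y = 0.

Let x_1 = y, x_2 = y'. Then x_1' = x_2 and x_2' = x_1.
A = [[0,1],[1,0]]; det(A-λI) = λ^2 - 1.
Eigenvalues λ = 1, -1 with eigenvectors (1,1), (1,-1).

y(t) = K_1e^(t) + K_2e^(-t)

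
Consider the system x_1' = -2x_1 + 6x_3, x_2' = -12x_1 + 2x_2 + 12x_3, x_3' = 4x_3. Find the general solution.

x_1(t) = c_2e^(-2t) + c_3e^(4t), x_2(t) = c_1e^(2t) + 3c_2e^(-2t), x_3(t) = c_3e^(4t)

Coefficient matrix A = [[-2, 0, 6], [-12, 2, 12], [0, 0, 4]].
det(A - λI) = 0 gives eigenvalues λ = 2, -2, 4.
For λ=2: eigenvector (0,1,0).
For λ=-2: eigenvector (1,3,0).
For λ=4: eigenvector (1,0,1).
General solution: c_1e^(2t)(0,1,0) + c_2e^(-2t)(1,3,0) + c_3e^(4t)(1,0,1).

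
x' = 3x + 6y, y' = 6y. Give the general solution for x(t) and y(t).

x(t) = K_1e^(3t) - 2K_2e^(6t), y(t) = -K_2e^(6t)

Coefficient matrix A = [[3, 6], [0, 6]].
Characteristic polynomial det(A - λI) = λ^2 - 9λ + 18 = 0.
Eigenvalues λ = 3, 6.
For λ=3: (A-λI) row 1 is [0, 6], so an eigenvector is (1, 0).
For λ=6: (A-λI) row 1 is [-3, 6], so an eigenvector is (-2, -1).
General solution: K_1e^(3t)(1,0) + K_2e^(6t)(-2,-1).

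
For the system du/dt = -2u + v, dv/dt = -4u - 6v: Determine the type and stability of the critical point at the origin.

stable improper node

A = [[-2,1],[-4,-6]]; det(A-λI) = λ^2 + 8λ + 16.
repeated λ = -4 with a single eigenvector.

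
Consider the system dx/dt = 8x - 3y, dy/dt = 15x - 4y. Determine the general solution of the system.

x(t) = -C_1e^(2t)cos(3t) - C_2e^(2t)sin(3t), y(t) = -C_1e^(2t)sin(3t) - 2C_1e^(2t)cos(3t) - 2C_2e^(2t)sin(3t) + C_2e^(2t)cos(3t)

Coefficient matrix A = [[8, -3], [15, -4]].
Characteristic polynomial det(A - λI) = λ^2 - 4λ + 13 = 0.
Eigenvalues λ = 2 ± 3i (complex conjugate pair).
For λ=2+3i: an eigenvector is (-1,-2) - i(0,-1) = (-1, -2 + i).
A real fundamental pair from Re and Im of e^((2+3i)t)v: X_1 = e^(2t)(cos(3t)·(-1,-2) + sin(3t)·(0,-1)), X_2 = e^(2t)(sin(3t)·(-1,-2) - cos(3t)·(0,-1)).
General solution: C_1X_1 + C_2X_2.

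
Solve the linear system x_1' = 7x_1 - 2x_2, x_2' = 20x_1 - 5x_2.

Coefficient matrix A = [[7, -2], [20, -5]].
Characteristic polynomial det(A - λI) = λ^2 - 2λ + 5 = 0.
Eigenvalues λ = 1 ± 2i (complex conjugate pair).
For λ=1+2i: an eigenvector is (0,-1) - i(1,3) = (0 - i, -1 - 3i).
A real fundamental pair from Re and Im of e^((1+2i)t)v: X_1 = e^(t)(cos(2t)·(0,-1) + sin(2t)·(1,3)), X_2 = e^(t)(sin(2t)·(0,-1) - cos(2t)·(1,3)).
General solution: c_1X_1 + c_2X_2.

x_1(t) = c_1e^(t)sin(2t) - c_2e^(t)cos(2t), x_2(t) = 3c_1e^(t)sin(2t) - c_1e^(t)cos(2t) - c_2e^(t)sin(2t) - 3c_2e^(t)cos(2t)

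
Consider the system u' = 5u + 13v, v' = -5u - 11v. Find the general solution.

Coefficient matrix A = [[5, 13], [-5, -11]].
Characteristic polynomial det(A - λI) = λ^2 + 6λ + 10 = 0.
Eigenvalues λ = -3 ± i (complex conjugate pair).
For λ=-3+i: an eigenvector is (2,-1) - i(3,-2) = (2 - 3i, -1 + 2i).
A real fundamental pair from Re and Im of e^((-3+i)t)v: X_1 = e^(-3t)(cos(t)·(2,-1) + sin(t)·(3,-2)), X_2 = e^(-3t)(sin(t)·(2,-1) - cos(t)·(3,-2)).
General solution: c_1X_1 + c_2X_2.

u(t) = 3c_1e^(-3t)sin(t) + 2c_1e^(-3t)cos(t) + 2c_2e^(-3t)sin(t) - 3c_2e^(-3t)cos(t), v(t) = -2c_1e^(-3t)sin(t) - c_1e^(-3t)cos(t) - c_2e^(-3t)sin(t) + 2c_2e^(-3t)cos(t)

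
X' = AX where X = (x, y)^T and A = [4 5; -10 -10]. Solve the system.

x(t) = -c_1e^(-3t)sin(t) + 2c_1e^(-3t)cos(t) + 2c_2e^(-3t)sin(t) + c_2e^(-3t)cos(t), y(t) = c_1e^(-3t)sin(t) - 3c_1e^(-3t)cos(t) - 3c_2e^(-3t)sin(t) - c_2e^(-3t)cos(t)

Coefficient matrix A = [[4, 5], [-10, -10]].
Characteristic polynomial det(A - λI) = λ^2 + 6λ + 10 = 0.
Eigenvalues λ = -3 ± i (complex conjugate pair).
For λ=-3+i: an eigenvector is (2,-3) - i(-1,1) = (2 + i, -3 - i).
A real fundamental pair from Re and Im of e^((-3+i)t)v: X_1 = e^(-3t)(cos(t)·(2,-3) + sin(t)·(-1,1)), X_2 = e^(-3t)(sin(t)·(2,-3) - cos(t)·(-1,1)).
General solution: c_1X_1 + c_2X_2.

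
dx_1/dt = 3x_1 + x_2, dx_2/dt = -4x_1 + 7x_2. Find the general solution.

Coefficient matrix A = [[3, 1], [-4, 7]].
Characteristic polynomial det(A - λI) = λ^2 - 10λ + 25 = 0.
Single eigenvalue λ = 5 with algebraic multiplicity 2.
Eigenvector v = (-1,-2); generalized eigenvector w with (A-λI)w=v is (0,-1).
General solution: e^(5t)[C_1·v + C_2·(t·v + w)].

x_1(t) = -C_1e^(5t) - C_2te^(5t), x_2(t) = -2C_1e^(5t) - 2C_2te^(5t) - C_2e^(5t)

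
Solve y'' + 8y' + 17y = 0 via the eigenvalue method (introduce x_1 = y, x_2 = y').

Let x_1 = y, x_2 = y'. Then x_1' = x_2 and x_2' = -17x_1 - 8x_2.
A = [[0,1],[-17,-8]]; det(A-λI) = λ^2 + 8λ + 17.
Eigenvalues λ = -4 ± i.

y(t) = K_1e^(-4t)cos(t) + K_2e^(-4t)sin(t)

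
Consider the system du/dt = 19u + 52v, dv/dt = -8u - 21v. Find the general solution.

u(t) = -3c_1e^(-t)sin(4t) + 2c_1e^(-t)cos(4t) + 2c_2e^(-t)sin(4t) + 3c_2e^(-t)cos(4t), v(t) = c_1e^(-t)sin(4t) - c_1e^(-t)cos(4t) - c_2e^(-t)sin(4t) - c_2e^(-t)cos(4t)

Coefficient matrix A = [[19, 52], [-8, -21]].
Characteristic polynomial det(A - λI) = λ^2 + 2λ + 17 = 0.
Eigenvalues λ = -1 ± 4i (complex conjugate pair).
For λ=-1+4i: an eigenvector is (2,-1) - i(-3,1) = (2 + 3i, -1 - i).
A real fundamental pair from Re and Im of e^((-1+4i)t)v: X_1 = e^(-t)(cos(4t)·(2,-1) + sin(4t)·(-3,1)), X_2 = e^(-t)(sin(4t)·(2,-1) - cos(4t)·(-3,1)).
General solution: c_1X_1 + c_2X_2.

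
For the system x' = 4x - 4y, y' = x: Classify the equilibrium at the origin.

unstable improper node

A = [[4,-4],[1,0]]; det(A-λI) = λ^2 - 4λ + 4.
repeated λ = 2 with a single eigenvector.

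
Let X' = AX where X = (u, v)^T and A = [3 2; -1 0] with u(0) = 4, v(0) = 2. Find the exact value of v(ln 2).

-8

A = [[3,2],[-1,0]]; eigenvalues λ = 2, 1.
Eigenvectors: (2,-1) for λ=2, (1,-1) for λ=1.
From the initial condition, c_1 = 6, c_2 = -8.
v(ln 2) = (6)(2^2)(-1) + (-8)(2^1)(-1) = -8.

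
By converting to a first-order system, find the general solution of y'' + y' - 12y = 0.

y(t) = C_1e^(-4t) + C_2e^(3t)

Let x_1 = y, x_2 = y'. Then x_1' = x_2 and x_2' = 12x_1 - x_2.
A = [[0,1],[12,-1]]; det(A-λI) = λ^2 + λ - 12.
Eigenvalues λ = -4, 3 with eigenvectors (1,-4), (1,3).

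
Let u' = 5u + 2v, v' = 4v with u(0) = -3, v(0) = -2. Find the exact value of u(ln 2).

A = [[5,2],[0,4]]; eigenvalues λ = 5, 4.
Eigenvectors: (-1,0) for λ=5, (2,-1) for λ=4.
From the initial condition, c_1 = 7, c_2 = 2.
u(ln 2) = (7)(2^5)(-1) + (2)(2^4)(2) = -160.

-160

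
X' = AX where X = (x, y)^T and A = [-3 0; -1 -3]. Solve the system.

x(t) = -C_2e^(-3t), y(t) = C_1e^(-3t) + C_2te^(-3t)

Coefficient matrix A = [[-3, 0], [-1, -3]].
Characteristic polynomial det(A - λI) = λ^2 + 6λ + 9 = 0.
Single eigenvalue λ = -3 with algebraic multiplicity 2.
Eigenvector v = (0,1); generalized eigenvector w with (A-λI)w=v is (-1,0).
General solution: e^(-3t)[C_1·v + C_2·(t·v + w)].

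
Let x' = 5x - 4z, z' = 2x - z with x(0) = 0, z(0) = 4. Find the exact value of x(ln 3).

-192

A = [[5,-4],[2,-1]]; eigenvalues λ = 3, 1.
Eigenvectors: (-2,-1) for λ=3, (1,1) for λ=1.
From the initial condition, c_1 = 4, c_2 = 8.
x(ln 3) = (4)(3^3)(-2) + (8)(3^1)(1) = -192.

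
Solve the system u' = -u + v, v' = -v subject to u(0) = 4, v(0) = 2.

Coefficient matrix A = [[-1, 1], [0, -1]].
Characteristic polynomial det(A - λI) = λ^2 + 2λ + 1 = 0.
Single eigenvalue λ = -1 with algebraic multiplicity 2.
Eigenvector v = (1,0); generalized eigenvector w with (A-λI)w=v is (2,1).
General solution: e^(-t)[c_1·v + c_2·(t·v + w)].
Applying u(0)=4, v(0)=2 gives c_1=0, c_2=2.

u(t) = 2te^(-t) + 4e^(-t), v(t) = 2e^(-t)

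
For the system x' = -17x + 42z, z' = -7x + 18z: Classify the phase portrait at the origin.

A = [[-17,42],[-7,18]]; det(A-λI) = λ^2 - λ - 12.
λ = -3, 4: opposite signs.

saddle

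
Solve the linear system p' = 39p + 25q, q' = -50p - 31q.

Coefficient matrix A = [[39, 25], [-50, -31]].
Characteristic polynomial det(A - λI) = λ^2 - 8λ + 41 = 0.
Eigenvalues λ = 4 ± 5i (complex conjugate pair).
For λ=4+5i: an eigenvector is (1,-1) - i(2,-3) = (1 - 2i, -1 + 3i).
A real fundamental pair from Re and Im of e^((4+5i)t)v: X_1 = e^(4t)(cos(5t)·(1,-1) + sin(5t)·(2,-3)), X_2 = e^(4t)(sin(5t)·(1,-1) - cos(5t)·(2,-3)).
General solution: c_1X_1 + c_2X_2.

p(t) = 2c_1e^(4t)sin(5t) + c_1e^(4t)cos(5t) + c_2e^(4t)sin(5t) - 2c_2e^(4t)cos(5t), q(t) = -3c_1e^(4t)sin(5t) - c_1e^(4t)cos(5t) - c_2e^(4t)sin(5t) + 3c_2e^(4t)cos(5t)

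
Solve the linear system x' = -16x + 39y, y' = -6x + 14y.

Coefficient matrix A = [[-16, 39], [-6, 14]].
Characteristic polynomial det(A - λI) = λ^2 + 2λ + 10 = 0.
Eigenvalues λ = -1 ± 3i (complex conjugate pair).
For λ=-1+3i: an eigenvector is (2,1) - i(3,1) = (2 - 3i, 1 - i).
A real fundamental pair from Re and Im of e^((-1+3i)t)v: X_1 = e^(-t)(cos(3t)·(2,1) + sin(3t)·(3,1)), X_2 = e^(-t)(sin(3t)·(2,1) - cos(3t)·(3,1)).
General solution: C_1X_1 + C_2X_2.

x(t) = 3C_1e^(-t)sin(3t) + 2C_1e^(-t)cos(3t) + 2C_2e^(-t)sin(3t) - 3C_2e^(-t)cos(3t), y(t) = C_1e^(-t)sin(3t) + C_1e^(-t)cos(3t) + C_2e^(-t)sin(3t) - C_2e^(-t)cos(3t)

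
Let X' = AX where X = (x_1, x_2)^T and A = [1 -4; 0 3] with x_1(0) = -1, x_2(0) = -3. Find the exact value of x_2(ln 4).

-192

A = [[1,-4],[0,3]]; eigenvalues λ = 1, 3.
Eigenvectors: (-1,0) for λ=1, (2,-1) for λ=3.
From the initial condition, c_1 = 7, c_2 = 3.
x_2(ln 4) = (7)(4^1)(0) + (3)(4^3)(-1) = -192.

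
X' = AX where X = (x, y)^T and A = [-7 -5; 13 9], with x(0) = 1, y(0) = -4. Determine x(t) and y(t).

x(t) = 12e^(t)sin(t) + e^(t)cos(t), y(t) = -19e^(t)sin(t) - 4e^(t)cos(t)

Coefficient matrix A = [[-7, -5], [13, 9]].
Characteristic polynomial det(A - λI) = λ^2 - 2λ + 2 = 0.
Eigenvalues λ = 1 ± i (complex conjugate pair).
For λ=1+i: an eigenvector is (-1,2) - i(-2,3) = (-1 + 2i, 2 - 3i).
A real fundamental pair from Re and Im of e^((1+i)t)v: X_1 = e^(t)(cos(t)·(-1,2) + sin(t)·(-2,3)), X_2 = e^(t)(sin(t)·(-1,2) - cos(t)·(-2,3)).
General solution: c_1X_1 + c_2X_2.
Applying x(0)=1, y(0)=-4 gives c_1=-5, c_2=-2.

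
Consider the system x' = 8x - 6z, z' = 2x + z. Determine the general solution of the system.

Coefficient matrix A = [[8, -6], [2, 1]].
Characteristic polynomial det(A - λI) = λ^2 - 9λ + 20 = 0.
Eigenvalues λ = 5, 4.
For λ=5: (A-λI) row 1 is [3, -6], so an eigenvector is (-2, -1).
For λ=4: (A-λI) row 1 is [4, -6], so an eigenvector is (-3, -2).
General solution: C_1e^(5t)(-2,-1) + C_2e^(4t)(-3,-2).

x(t) = -2C_1e^(5t) - 3C_2e^(4t), z(t) = -C_1e^(5t) - 2C_2e^(4t)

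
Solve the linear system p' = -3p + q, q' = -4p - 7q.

p(t) = -K_1e^(-5t) - K_2te^(-5t) + K_2e^(-5t), q(t) = 2K_1e^(-5t) + 2K_2te^(-5t) - 3K_2e^(-5t)

Coefficient matrix A = [[-3, 1], [-4, -7]].
Characteristic polynomial det(A - λI) = λ^2 + 10λ + 25 = 0.
Single eigenvalue λ = -5 with algebraic multiplicity 2.
Eigenvector v = (-1,2); generalized eigenvector w with (A-λI)w=v is (1,-3).
General solution: e^(-5t)[K_1·v + K_2·(t·v + w)].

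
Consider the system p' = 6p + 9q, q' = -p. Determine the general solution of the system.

Coefficient matrix A = [[6, 9], [-1, 0]].
Characteristic polynomial det(A - λI) = λ^2 - 6λ + 9 = 0.
Single eigenvalue λ = 3 with algebraic multiplicity 2.
Eigenvector v = (3,-1); generalized eigenvector w with (A-λI)w=v is (-2,1).
General solution: e^(3t)[C_1·v + C_2·(t·v + w)].

p(t) = 3C_1e^(3t) + 3C_2te^(3t) - 2C_2e^(3t), q(t) = -C_1e^(3t) - C_2te^(3t) + C_2e^(3t)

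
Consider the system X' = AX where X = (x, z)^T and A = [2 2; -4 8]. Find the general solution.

x(t) = -C_1e^(6t) + C_2e^(4t), z(t) = -2C_1e^(6t) + C_2e^(4t)

Coefficient matrix A = [[2, 2], [-4, 8]].
Characteristic polynomial det(A - λI) = λ^2 - 10λ + 24 = 0.
Eigenvalues λ = 6, 4.
For λ=6: (A-λI) row 1 is [-4, 2], so an eigenvector is (-1, -2).
For λ=4: (A-λI) row 1 is [-2, 2], so an eigenvector is (1, 1).
General solution: C_1e^(6t)(-1,-2) + C_2e^(4t)(1,1).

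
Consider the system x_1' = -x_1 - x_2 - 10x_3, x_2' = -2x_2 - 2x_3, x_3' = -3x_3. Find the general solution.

x_1(t) = K_1e^(-t) + K_2e^(-2t) + 6K_3e^(-3t), x_2(t) = K_2e^(-2t) + 2K_3e^(-3t), x_3(t) = K_3e^(-3t)

Coefficient matrix A = [[-1, -1, -10], [0, -2, -2], [0, 0, -3]].
det(A - λI) = 0 gives eigenvalues λ = -1, -2, -3.
For λ=-1: eigenvector (1,0,0).
For λ=-2: eigenvector (1,1,0).
For λ=-3: eigenvector (6,2,1).
General solution: K_1e^(-t)(1,0,0) + K_2e^(-2t)(1,1,0) + K_3e^(-3t)(6,2,1).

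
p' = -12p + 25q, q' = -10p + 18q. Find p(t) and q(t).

Coefficient matrix A = [[-12, 25], [-10, 18]].
Characteristic polynomial det(A - λI) = λ^2 - 6λ + 34 = 0.
Eigenvalues λ = 3 ± 5i (complex conjugate pair).
For λ=3+5i: an eigenvector is (2,1) - i(-1,-1) = (2 + i, 1 + i).
A real fundamental pair from Re and Im of e^((3+5i)t)v: X_1 = e^(3t)(cos(5t)·(2,1) + sin(5t)·(-1,-1)), X_2 = e^(3t)(sin(5t)·(2,1) - cos(5t)·(-1,-1)).
General solution: C_1X_1 + C_2X_2.

p(t) = -C_1e^(3t)sin(5t) + 2C_1e^(3t)cos(5t) + 2C_2e^(3t)sin(5t) + C_2e^(3t)cos(5t), q(t) = -C_1e^(3t)sin(5t) + C_1e^(3t)cos(5t) + C_2e^(3t)sin(5t) + C_2e^(3t)cos(5t)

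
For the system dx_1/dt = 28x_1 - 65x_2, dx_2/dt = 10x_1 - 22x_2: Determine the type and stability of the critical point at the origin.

unstable spiral

A = [[28,-65],[10,-22]]; det(A-λI) = λ^2 - 6λ + 34.
λ = 3 ± 5i: positive real part.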